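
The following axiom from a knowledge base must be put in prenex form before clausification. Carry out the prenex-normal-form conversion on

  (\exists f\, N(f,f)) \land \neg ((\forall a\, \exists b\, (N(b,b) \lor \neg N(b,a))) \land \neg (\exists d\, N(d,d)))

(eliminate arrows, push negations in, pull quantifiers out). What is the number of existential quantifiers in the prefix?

3

Drive negations inward (¬∀x A ≡ ∃x ¬A, ¬∃x A ≡ ∀x ¬A, De Morgan for ∧/∨):
  (\exists f\, N(f,f)) \land ((\exists a\, \forall b\, (\neg N(b,b) \land N(b,a))) \lor (\exists d\, N(d,d)))
All bound variables are already distinct, so no renaming is needed.
Finally move all quantifiers to the prefix:
  \exists f\, \exists a\, \forall b\, \exists d\, (N(f,f) \land (\neg N(b,b) \land N(b,a) \lor N(d,d)))
The prefix is \exists f \exists a \forall b \exists d: 1 universal, 3 existential.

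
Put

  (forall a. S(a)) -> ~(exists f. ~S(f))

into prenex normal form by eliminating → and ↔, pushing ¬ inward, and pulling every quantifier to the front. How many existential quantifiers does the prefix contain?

First replace A → B with ¬A ∨ B.
  ~(forall a. S(a)) | ~(exists f. ~S(f))
Drive negations inward (¬∀x A ≡ ∃x ¬A, ¬∃x A ≡ ∀x ¬A, De Morgan for ∧/∨):
  (exists a. ~S(a)) | (forall f. S(f))
Pull the quantifiers to the front (each side's bound variable is not free in the other side):
  exists a. forall f. (~S(a) | S(f))
The prefix is exists a forall f: 1 universal, 1 existential.

1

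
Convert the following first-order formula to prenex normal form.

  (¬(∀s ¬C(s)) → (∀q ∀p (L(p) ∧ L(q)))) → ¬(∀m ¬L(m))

∃s ∃q ∃p ∃m (C(s) ∧ (¬L(p) ∨ ¬L(q)) ∨ L(m))

Eliminate → and ↔ using ¬ and ∨.
  ¬(¬¬(∀s ¬C(s)) ∨ (∀q ∀p (L(p) ∧ L(q)))) ∨ ¬(∀m ¬L(m))
Move each ¬ inward, flipping quantifiers it crosses:
  (∃s C(s)) ∧ (∃q ∃p (¬L(p) ∨ ¬L(q))) ∨ (∃m L(m))
All bound variables are already distinct, so no renaming is needed.
Finally move all quantifiers to the prefix:
  ∃s ∃q ∃p ∃m (C(s) ∧ (¬L(p) ∨ ¬L(q)) ∨ L(m))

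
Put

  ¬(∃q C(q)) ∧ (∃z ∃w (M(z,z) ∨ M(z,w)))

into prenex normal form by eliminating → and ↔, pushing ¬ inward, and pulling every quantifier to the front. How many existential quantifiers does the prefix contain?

Push ¬ through the quantifiers and connectives to reach negation normal form:
  (∀q ¬C(q)) ∧ (∃z ∃w (M(z,z) ∨ M(z,w)))
Pull the quantifiers to the front (each side's bound variable is not free in the other side):
  ∀q ∃z ∃w (¬C(q) ∧ (M(z,z) ∨ M(z,w)))
The prefix is ∀q ∃z ∃w: 1 universal, 2 existential.

2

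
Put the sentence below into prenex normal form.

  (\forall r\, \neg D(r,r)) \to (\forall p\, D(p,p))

\exists r\, \forall p\, (D(r,r) \lor D(p,p))

First replace A → B with ¬A ∨ B.
  \neg (\forall r\, \neg D(r,r)) \lor (\forall p\, D(p,p))
Move each ¬ inward, flipping quantifiers it crosses:
  (\exists r\, D(r,r)) \lor (\forall p\, D(p,p))
All bound variables are already distinct, so no renaming is needed.
Pull the quantifiers to the front (each side's bound variable is not free in the other side):
  \exists r\, \forall p\, (D(r,r) \lor D(p,p))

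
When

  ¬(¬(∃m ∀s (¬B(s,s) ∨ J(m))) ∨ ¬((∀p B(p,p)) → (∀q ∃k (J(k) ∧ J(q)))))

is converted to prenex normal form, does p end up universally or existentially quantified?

existential

First replace A → B with ¬A ∨ B.
  ¬(¬(∃m ∀s (¬B(s,s) ∨ J(m))) ∨ ¬(¬(∀p B(p,p)) ∨ (∀q ∃k (J(k) ∧ J(q)))))
Push ¬ through the quantifiers and connectives to reach negation normal form:
  (∃m ∀s (¬B(s,s) ∨ J(m))) ∧ ((∃p ¬B(p,p)) ∨ (∀q ∃k (J(k) ∧ J(q))))
Extract every quantifier outward, since the variables are now distinct and don't occur free across branches:
  ∃m ∀s ∃p ∀q ∃k ((¬B(s,s) ∨ J(m)) ∧ (¬B(p,p) ∨ J(k) ∧ J(q)))
The quantifier ∀p sits under an odd number of negations (counting the antecedent side of each →), so it flips to ∃p.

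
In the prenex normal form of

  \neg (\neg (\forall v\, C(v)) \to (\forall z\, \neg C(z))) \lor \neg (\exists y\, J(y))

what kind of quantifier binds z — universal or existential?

Eliminate → and ↔ using ¬ and ∨.
  \neg (\neg \neg (\forall v\, C(v)) \lor (\forall z\, \neg C(z))) \lor \neg (\exists y\, J(y))
Move each ¬ inward, flipping quantifiers it crosses:
  (\exists v\, \neg C(v)) \land (\exists z\, C(z)) \lor (\forall y\, \neg J(y))
All bound variables are already distinct, so no renaming is needed.
Pull the quantifiers to the front (each side's bound variable is not free in the other side):
  \exists v\, \exists z\, \forall y\, (\neg C(v) \land C(z) \lor \neg J(y))
The quantifier \forall z sits under an odd number of negations (counting the antecedent side of each →), so it flips to \exists z.

existential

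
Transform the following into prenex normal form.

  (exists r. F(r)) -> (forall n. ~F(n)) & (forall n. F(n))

forall r. forall n. forall x. (~F(r) | ~F(n) & F(x))

Eliminate → and ↔ using ¬ and ∨.
  ~(exists r. F(r)) | (forall n. ~F(n)) & (forall n. F(n))
Drive negations inward (¬∀x A ≡ ∃x ¬A, ¬∃x A ≡ ∀x ¬A, De Morgan for ∧/∨):
  (forall r. ~F(r)) | (forall n. ~F(n)) & (forall n. F(n))
Give each quantifier a distinct variable: n↦x.
  (forall r. ~F(r)) | (forall n. ~F(n)) & (forall x. F(x))
Finally move all quantifiers to the prefix:
  forall r. forall n. forall x. (~F(r) | ~F(n) & F(x))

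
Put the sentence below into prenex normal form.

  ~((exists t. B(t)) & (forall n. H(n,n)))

Push ¬ through the quantifiers and connectives to reach negation normal form:
  (forall t. ~B(t)) | (exists n. ~H(n,n))
All bound variables are already distinct, so no renaming is needed.
Extract every quantifier outward, since the variables are now distinct and don't occur free across branches:
  forall t. exists n. (~B(t) | ~H(n,n))

forall t. exists n. (~B(t) | ~H(n,n))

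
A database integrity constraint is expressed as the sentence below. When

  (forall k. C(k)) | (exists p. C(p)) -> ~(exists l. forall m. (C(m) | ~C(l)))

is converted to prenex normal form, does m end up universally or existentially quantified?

First replace A → B with ¬A ∨ B.
  ~((forall k. C(k)) | (exists p. C(p))) | ~(exists l. forall m. (C(m) | ~C(l)))
Move each ¬ inward, flipping quantifiers it crosses:
  (exists k. ~C(k)) & (forall p. ~C(p)) | (forall l. exists m. (~C(m) & C(l)))
All bound variables are already distinct, so no renaming is needed.
Extract every quantifier outward, since the variables are now distinct and don't occur free across branches:
  exists k. forall p. forall l. exists m. (~C(k) & ~C(p) | ~C(m) & C(l))
The quantifier forall m sits under an odd number of negations (counting the antecedent side of each →), so it flips to exists m.

existential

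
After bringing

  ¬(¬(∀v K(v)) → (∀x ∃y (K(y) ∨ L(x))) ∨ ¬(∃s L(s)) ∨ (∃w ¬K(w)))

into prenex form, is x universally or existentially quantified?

existential

First replace A → B with ¬A ∨ B.
  ¬(¬¬(∀v K(v)) ∨ (∀x ∃y (K(y) ∨ L(x))) ∨ ¬(∃s L(s)) ∨ (∃w ¬K(w)))
Drive negations inward (¬∀x A ≡ ∃x ¬A, ¬∃x A ≡ ∀x ¬A, De Morgan for ∧/∨):
  (∃v ¬K(v)) ∧ (∃x ∀y (¬K(y) ∧ ¬L(x))) ∧ (∃s L(s)) ∧ (∀w K(w))
All bound variables are already distinct, so no renaming is needed.
Extract every quantifier outward, since the variables are now distinct and don't occur free across branches:
  ∃v ∃x ∀y ∃s ∀w (¬K(v) ∧ ¬K(y) ∧ ¬L(x) ∧ L(s) ∧ K(w))
The quantifier ∀x sits under an odd number of negations (counting the antecedent side of each →), so it flips to ∃x.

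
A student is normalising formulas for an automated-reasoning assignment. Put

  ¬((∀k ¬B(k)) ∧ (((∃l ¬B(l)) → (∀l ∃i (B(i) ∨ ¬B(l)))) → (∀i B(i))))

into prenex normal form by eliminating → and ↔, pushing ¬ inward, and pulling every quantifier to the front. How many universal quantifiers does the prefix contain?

Eliminate → and ↔ using ¬ and ∨.
  ¬((∀k ¬B(k)) ∧ (¬(¬(∃l ¬B(l)) ∨ (∀l ∃i (B(i) ∨ ¬B(l)))) ∨ (∀i B(i))))
Drive negations inward (¬∀x A ≡ ∃x ¬A, ¬∃x A ≡ ∀x ¬A, De Morgan for ∧/∨):
  (∃k B(k)) ∨ ((∀l B(l)) ∨ (∀l ∃i (B(i) ∨ ¬B(l)))) ∧ (∃i ¬B(i))
Standardize variables apart so no two quantifiers bind the same name: l↦r, i↦w1.
  (∃k B(k)) ∨ ((∀l B(l)) ∨ (∀r ∃i (B(i) ∨ ¬B(r)))) ∧ (∃w1 ¬B(w1))
Finally move all quantifiers to the prefix:
  ∃k ∀l ∀r ∃i ∃w1 (B(k) ∨ (B(l) ∨ B(i) ∨ ¬B(r)) ∧ ¬B(w1))
The prefix is ∃k ∀l ∀r ∃i ∃w1: 2 universal, 3 existential.

2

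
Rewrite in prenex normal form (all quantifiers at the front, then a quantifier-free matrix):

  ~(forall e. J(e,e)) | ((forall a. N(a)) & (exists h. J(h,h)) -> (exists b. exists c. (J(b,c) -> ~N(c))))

Rewrite implications/biconditionals: A → B as ¬A ∨ B.
  ~(forall e. J(e,e)) | ~((forall a. N(a)) & (exists h. J(h,h))) | (exists b. exists c. (~J(b,c) | ~N(c)))
Push ¬ through the quantifiers and connectives to reach negation normal form:
  (exists e. ~J(e,e)) | (exists a. ~N(a)) | (forall h. ~J(h,h)) | (exists b. exists c. (~J(b,c) | ~N(c)))
All bound variables are already distinct, so no renaming is needed.
Extract every quantifier outward, since the variables are now distinct and don't occur free across branches:
  exists e. exists a. forall h. exists b. exists c. (~J(e,e) | ~N(a) | ~J(h,h) | ~J(b,c) | ~N(c))

exists e. exists a. forall h. exists b. exists c. (~J(e,e) | ~N(a) | ~J(h,h) | ~J(b,c) | ~N(c))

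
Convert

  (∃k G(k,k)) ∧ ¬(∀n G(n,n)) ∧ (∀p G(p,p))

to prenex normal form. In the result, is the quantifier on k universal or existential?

Drive negations inward (¬∀x A ≡ ∃x ¬A, ¬∃x A ≡ ∀x ¬A, De Morgan for ∧/∨):
  (∃k G(k,k)) ∧ (∃n ¬G(n,n)) ∧ (∀p G(p,p))
All bound variables are already distinct, so no renaming is needed.
Finally move all quantifiers to the prefix:
  ∃k ∃n ∀p (G(k,k) ∧ ¬G(n,n) ∧ G(p,p))
The quantifier ∃k sits under an even number of negations, so it remains existential.

existential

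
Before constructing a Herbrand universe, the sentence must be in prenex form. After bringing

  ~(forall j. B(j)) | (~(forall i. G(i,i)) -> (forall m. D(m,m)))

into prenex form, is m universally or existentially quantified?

Eliminate → and ↔ using ¬ and ∨.
  ~(forall j. B(j)) | ~~(forall i. G(i,i)) | (forall m. D(m,m))
Move each ¬ inward, flipping quantifiers it crosses:
  (exists j. ~B(j)) | (forall i. G(i,i)) | (forall m. D(m,m))
All bound variables are already distinct, so no renaming is needed.
Finally move all quantifiers to the prefix:
  exists j. forall i. forall m. (~B(j) | G(i,i) | D(m,m))
The quantifier forall m sits under an even number of negations (counting the antecedent side of each →), so it remains universal.

universal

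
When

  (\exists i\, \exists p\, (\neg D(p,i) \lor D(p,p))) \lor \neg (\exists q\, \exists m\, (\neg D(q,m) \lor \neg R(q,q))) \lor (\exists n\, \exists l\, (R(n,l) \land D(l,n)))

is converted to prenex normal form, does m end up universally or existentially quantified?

Drive negations inward (¬∀x A ≡ ∃x ¬A, ¬∃x A ≡ ∀x ¬A, De Morgan for ∧/∨):
  (\exists i\, \exists p\, (\neg D(p,i) \lor D(p,p))) \lor (\forall q\, \forall m\, (D(q,m) \land R(q,q))) \lor (\exists n\, \exists l\, (R(n,l) \land D(l,n)))
All bound variables are already distinct, so no renaming is needed.
Pull the quantifiers to the front (each side's bound variable is not free in the other side):
  \exists i\, \exists p\, \forall q\, \forall m\, \exists n\, \exists l\, (\neg D(p,i) \lor D(p,p) \lor D(q,m) \land R(q,q) \lor R(n,l) \land D(l,n))
The quantifier \exists m sits under an odd number of negations, so it flips to \forall m.

universal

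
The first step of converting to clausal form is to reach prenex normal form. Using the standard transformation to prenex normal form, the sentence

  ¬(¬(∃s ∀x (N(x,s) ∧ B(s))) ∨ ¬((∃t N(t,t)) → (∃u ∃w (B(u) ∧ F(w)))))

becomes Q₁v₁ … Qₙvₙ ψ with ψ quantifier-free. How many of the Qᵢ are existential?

First replace A → B with ¬A ∨ B.
  ¬(¬(∃s ∀x (N(x,s) ∧ B(s))) ∨ ¬(¬(∃t N(t,t)) ∨ (∃u ∃w (B(u) ∧ F(w)))))
Push ¬ through the quantifiers and connectives to reach negation normal form:
  (∃s ∀x (N(x,s) ∧ B(s))) ∧ ((∀t ¬N(t,t)) ∨ (∃u ∃w (B(u) ∧ F(w))))
All bound variables are already distinct, so no renaming is needed.
Pull the quantifiers to the front (each side's bound variable is not free in the other side):
  ∃s ∀x ∀t ∃u ∃w (N(x,s) ∧ B(s) ∧ (¬N(t,t) ∨ B(u) ∧ F(w)))
The prefix is ∃s ∀x ∀t ∃u ∃w: 2 universal, 3 existential.

3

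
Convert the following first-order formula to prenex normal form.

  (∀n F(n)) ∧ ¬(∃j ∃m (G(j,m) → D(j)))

∀n ∀j ∀m (F(n) ∧ G(j,m) ∧ ¬D(j))

Eliminate → and ↔ using ¬ and ∨.
  (∀n F(n)) ∧ ¬(∃j ∃m (¬G(j,m) ∨ D(j)))
Drive negations inward (¬∀x A ≡ ∃x ¬A, ¬∃x A ≡ ∀x ¬A, De Morgan for ∧/∨):
  (∀n F(n)) ∧ (∀j ∀m (G(j,m) ∧ ¬D(j)))
Finally move all quantifiers to the prefix:
  ∀n ∀j ∀m (F(n) ∧ G(j,m) ∧ ¬D(j))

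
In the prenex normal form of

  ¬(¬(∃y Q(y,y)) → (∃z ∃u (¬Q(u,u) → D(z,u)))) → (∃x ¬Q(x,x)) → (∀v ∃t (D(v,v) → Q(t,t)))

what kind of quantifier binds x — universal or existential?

universal

First replace A → B with ¬A ∨ B.
  ¬¬(¬¬(∃y Q(y,y)) ∨ (∃z ∃u (¬¬Q(u,u) ∨ D(z,u)))) ∨ ¬(∃x ¬Q(x,x)) ∨ (∀v ∃t (¬D(v,v) ∨ Q(t,t)))
Move each ¬ inward, flipping quantifiers it crosses:
  (∃y Q(y,y)) ∨ (∃z ∃u (Q(u,u) ∨ D(z,u))) ∨ (∀x Q(x,x)) ∨ (∀v ∃t (¬D(v,v) ∨ Q(t,t)))
All bound variables are already distinct, so no renaming is needed.
Extract every quantifier outward, since the variables are now distinct and don't occur free across branches:
  ∃y ∃z ∃u ∀x ∀v ∃t (Q(y,y) ∨ Q(u,u) ∨ D(z,u) ∨ Q(x,x) ∨ ¬D(v,v) ∨ Q(t,t))
The quantifier ∃x sits under an odd number of negations (counting the antecedent side of each →), so it flips to ∀x.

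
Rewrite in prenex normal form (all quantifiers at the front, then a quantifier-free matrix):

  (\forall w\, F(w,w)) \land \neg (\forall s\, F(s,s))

Move each ¬ inward, flipping quantifiers it crosses:
  (\forall w\, F(w,w)) \land (\exists s\, \neg F(s,s))
Extract every quantifier outward, since the variables are now distinct and don't occur free across branches:
  \forall w\, \exists s\, (F(w,w) \land \neg F(s,s))

\forall w\, \exists s\, (F(w,w) \land \neg F(s,s))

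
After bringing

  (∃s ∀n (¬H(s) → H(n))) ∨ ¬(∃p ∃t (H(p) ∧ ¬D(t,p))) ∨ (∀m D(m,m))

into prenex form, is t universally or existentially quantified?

universal

First replace A → B with ¬A ∨ B.
  (∃s ∀n (¬¬H(s) ∨ H(n))) ∨ ¬(∃p ∃t (H(p) ∧ ¬D(t,p))) ∨ (∀m D(m,m))
Push ¬ through the quantifiers and connectives to reach negation normal form:
  (∃s ∀n (H(s) ∨ H(n))) ∨ (∀p ∀t (¬H(p) ∨ D(t,p))) ∨ (∀m D(m,m))
Finally move all quantifiers to the prefix:
  ∃s ∀n ∀p ∀t ∀m (H(s) ∨ H(n) ∨ ¬H(p) ∨ D(t,p) ∨ D(m,m))
The quantifier ∃t sits under an odd number of negations (counting the antecedent side of each →), so it flips to ∀t.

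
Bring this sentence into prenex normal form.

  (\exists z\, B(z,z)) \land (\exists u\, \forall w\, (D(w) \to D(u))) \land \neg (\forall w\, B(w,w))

\exists z\, \exists u\, \forall w\, \exists y\, (B(z,z) \land (\neg D(w) \lor D(u)) \land \neg B(y,y))

Rewrite implications/biconditionals: A → B as ¬A ∨ B.
  (\exists z\, B(z,z)) \land (\exists u\, \forall w\, (\neg D(w) \lor D(u))) \land \neg (\forall w\, B(w,w))
Push ¬ through the quantifiers and connectives to reach negation normal form:
  (\exists z\, B(z,z)) \land (\exists u\, \forall w\, (\neg D(w) \lor D(u))) \land (\exists w\, \neg B(w,w))
Rename bound variables to avoid capture: w↦y.
  (\exists z\, B(z,z)) \land (\exists u\, \forall w\, (\neg D(w) \lor D(u))) \land (\exists y\, \neg B(y,y))
Finally move all quantifiers to the prefix:
  \exists z\, \exists u\, \forall w\, \exists y\, (B(z,z) \land (\neg D(w) \lor D(u)) \land \neg B(y,y))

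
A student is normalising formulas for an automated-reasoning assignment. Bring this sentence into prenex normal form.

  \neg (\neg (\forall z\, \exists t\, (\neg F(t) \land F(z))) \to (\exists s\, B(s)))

\exists z\, \forall t\, \forall s\, ((F(t) \lor \neg F(z)) \land \neg B(s))

Rewrite implications/biconditionals: A → B as ¬A ∨ B.
  \neg (\neg \neg (\forall z\, \exists t\, (\neg F(t) \land F(z))) \lor (\exists s\, B(s)))
Move each ¬ inward, flipping quantifiers it crosses:
  (\exists z\, \forall t\, (F(t) \lor \neg F(z))) \land (\forall s\, \neg B(s))
All bound variables are already distinct, so no renaming is needed.
Pull the quantifiers to the front (each side's bound variable is not free in the other side):
  \exists z\, \forall t\, \forall s\, ((F(t) \lor \neg F(z)) \land \neg B(s))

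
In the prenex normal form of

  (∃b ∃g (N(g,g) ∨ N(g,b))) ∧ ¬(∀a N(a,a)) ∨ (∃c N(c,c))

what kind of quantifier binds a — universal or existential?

Move each ¬ inward, flipping quantifiers it crosses:
  (∃b ∃g (N(g,g) ∨ N(g,b))) ∧ (∃a ¬N(a,a)) ∨ (∃c N(c,c))
All bound variables are already distinct, so no renaming is needed.
Finally move all quantifiers to the prefix:
  ∃b ∃g ∃a ∃c ((N(g,g) ∨ N(g,b)) ∧ ¬N(a,a) ∨ N(c,c))
The quantifier ∀a sits under an odd number of negations, so it flips to ∃a.

existential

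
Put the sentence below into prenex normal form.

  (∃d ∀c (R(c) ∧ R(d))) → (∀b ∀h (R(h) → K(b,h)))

∀d ∃c ∀b ∀h (¬R(c) ∨ ¬R(d) ∨ ¬R(h) ∨ K(b,h))

Eliminate → and ↔ using ¬ and ∨.
  ¬(∃d ∀c (R(c) ∧ R(d))) ∨ (∀b ∀h (¬R(h) ∨ K(b,h)))
Push ¬ through the quantifiers and connectives to reach negation normal form:
  (∀d ∃c (¬R(c) ∨ ¬R(d))) ∨ (∀b ∀h (¬R(h) ∨ K(b,h)))
All bound variables are already distinct, so no renaming is needed.
Extract every quantifier outward, since the variables are now distinct and don't occur free across branches:
  ∀d ∃c ∀b ∀h (¬R(c) ∨ ¬R(d) ∨ ¬R(h) ∨ K(b,h))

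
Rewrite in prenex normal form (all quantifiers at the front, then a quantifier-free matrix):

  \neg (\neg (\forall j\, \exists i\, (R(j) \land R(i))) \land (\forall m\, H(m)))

\forall j\, \exists i\, \exists m\, (R(j) \land R(i) \lor \neg H(m))

Drive negations inward (¬∀x A ≡ ∃x ¬A, ¬∃x A ≡ ∀x ¬A, De Morgan for ∧/∨):
  (\forall j\, \exists i\, (R(j) \land R(i))) \lor (\exists m\, \neg H(m))
Extract every quantifier outward, since the variables are now distinct and don't occur free across branches:
  \forall j\, \exists i\, \exists m\, (R(j) \land R(i) \lor \neg H(m))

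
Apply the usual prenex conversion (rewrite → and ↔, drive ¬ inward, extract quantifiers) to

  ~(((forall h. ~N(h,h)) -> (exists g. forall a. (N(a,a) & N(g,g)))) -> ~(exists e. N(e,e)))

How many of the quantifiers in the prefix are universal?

1

First replace A → B with ¬A ∨ B.
  ~(~(~(forall h. ~N(h,h)) | (exists g. forall a. (N(a,a) & N(g,g)))) | ~(exists e. N(e,e)))
Push ¬ through the quantifiers and connectives to reach negation normal form:
  ((exists h. N(h,h)) | (exists g. forall a. (N(a,a) & N(g,g)))) & (exists e. N(e,e))
All bound variables are already distinct, so no renaming is needed.
Finally move all quantifiers to the prefix:
  exists h. exists g. forall a. exists e. ((N(h,h) | N(a,a) & N(g,g)) & N(e,e))
The prefix is exists h exists g forall a exists e: 1 universal, 3 existential.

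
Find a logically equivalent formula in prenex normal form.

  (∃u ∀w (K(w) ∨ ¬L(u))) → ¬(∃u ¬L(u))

Eliminate → and ↔ using ¬ and ∨.
  ¬(∃u ∀w (K(w) ∨ ¬L(u))) ∨ ¬(∃u ¬L(u))
Drive negations inward (¬∀x A ≡ ∃x ¬A, ¬∃x A ≡ ∀x ¬A, De Morgan for ∧/∨):
  (∀u ∃w (¬K(w) ∧ L(u))) ∨ (∀u L(u))
Rename bound variables to avoid capture: u↦x1.
  (∀u ∃w (¬K(w) ∧ L(u))) ∨ (∀x1 L(x1))
Finally move all quantifiers to the prefix:
  ∀u ∃w ∀x1 (¬K(w) ∧ L(u) ∨ L(x1))

∀u ∃w ∀x1 (¬K(w) ∧ L(u) ∨ L(x1))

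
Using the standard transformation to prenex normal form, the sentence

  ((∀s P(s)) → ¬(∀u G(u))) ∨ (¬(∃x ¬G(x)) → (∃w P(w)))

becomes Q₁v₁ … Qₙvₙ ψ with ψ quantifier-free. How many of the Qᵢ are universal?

First replace A → B with ¬A ∨ B.
  ¬(∀s P(s)) ∨ ¬(∀u G(u)) ∨ ¬¬(∃x ¬G(x)) ∨ (∃w P(w))
Drive negations inward (¬∀x A ≡ ∃x ¬A, ¬∃x A ≡ ∀x ¬A, De Morgan for ∧/∨):
  (∃s ¬P(s)) ∨ (∃u ¬G(u)) ∨ (∃x ¬G(x)) ∨ (∃w P(w))
All bound variables are already distinct, so no renaming is needed.
Extract every quantifier outward, since the variables are now distinct and don't occur free across branches:
  ∃s ∃u ∃x ∃w (¬P(s) ∨ ¬G(u) ∨ ¬G(x) ∨ P(w))
The prefix is ∃s ∃u ∃x ∃w: 0 universal, 4 existential.

0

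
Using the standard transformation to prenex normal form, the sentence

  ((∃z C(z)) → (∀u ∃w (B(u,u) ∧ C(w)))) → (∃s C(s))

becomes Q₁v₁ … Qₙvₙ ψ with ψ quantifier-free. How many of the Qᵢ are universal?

1

First replace A → B with ¬A ∨ B.
  ¬(¬(∃z C(z)) ∨ (∀u ∃w (B(u,u) ∧ C(w)))) ∨ (∃s C(s))
Drive negations inward (¬∀x A ≡ ∃x ¬A, ¬∃x A ≡ ∀x ¬A, De Morgan for ∧/∨):
  (∃z C(z)) ∧ (∃u ∀w (¬B(u,u) ∨ ¬C(w))) ∨ (∃s C(s))
Pull the quantifiers to the front (each side's bound variable is not free in the other side):
  ∃z ∃u ∀w ∃s (C(z) ∧ (¬B(u,u) ∨ ¬C(w)) ∨ C(s))
The prefix is ∃z ∃u ∀w ∃s: 1 universal, 3 existential.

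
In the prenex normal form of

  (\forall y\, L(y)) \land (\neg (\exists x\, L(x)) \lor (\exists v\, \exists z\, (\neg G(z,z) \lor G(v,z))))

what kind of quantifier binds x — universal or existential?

universal

Push ¬ through the quantifiers and connectives to reach negation normal form:
  (\forall y\, L(y)) \land ((\forall x\, \neg L(x)) \lor (\exists v\, \exists z\, (\neg G(z,z) \lor G(v,z))))
Extract every quantifier outward, since the variables are now distinct and don't occur free across branches:
  \forall y\, \forall x\, \exists v\, \exists z\, (L(y) \land (\neg L(x) \lor \neg G(z,z) \lor G(v,z)))
The quantifier \exists x sits under an odd number of negations, so it flips to \forall x.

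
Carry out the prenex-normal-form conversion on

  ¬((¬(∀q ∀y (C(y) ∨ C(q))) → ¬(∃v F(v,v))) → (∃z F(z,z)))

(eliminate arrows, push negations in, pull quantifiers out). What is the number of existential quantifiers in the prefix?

0

First replace A → B with ¬A ∨ B.
  ¬(¬(¬¬(∀q ∀y (C(y) ∨ C(q))) ∨ ¬(∃v F(v,v))) ∨ (∃z F(z,z)))
Push ¬ through the quantifiers and connectives to reach negation normal form:
  ((∀q ∀y (C(y) ∨ C(q))) ∨ (∀v ¬F(v,v))) ∧ (∀z ¬F(z,z))
Extract every quantifier outward, since the variables are now distinct and don't occur free across branches:
  ∀q ∀y ∀v ∀z ((C(y) ∨ C(q) ∨ ¬F(v,v)) ∧ ¬F(z,z))
The prefix is ∀q ∀y ∀v ∀z: 4 universal, 0 existential.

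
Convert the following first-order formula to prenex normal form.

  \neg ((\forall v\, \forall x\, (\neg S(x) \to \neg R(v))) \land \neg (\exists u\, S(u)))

Eliminate → and ↔ using ¬ and ∨.
  \neg ((\forall v\, \forall x\, (\neg \neg S(x) \lor \neg R(v))) \land \neg (\exists u\, S(u)))
Drive negations inward (¬∀x A ≡ ∃x ¬A, ¬∃x A ≡ ∀x ¬A, De Morgan for ∧/∨):
  (\exists v\, \exists x\, (\neg S(x) \land R(v))) \lor (\exists u\, S(u))
All bound variables are already distinct, so no renaming is needed.
Finally move all quantifiers to the prefix:
  \exists v\, \exists x\, \exists u\, (\neg S(x) \land R(v) \lor S(u))

\exists v\, \exists x\, \exists u\, (\neg S(x) \land R(v) \lor S(u))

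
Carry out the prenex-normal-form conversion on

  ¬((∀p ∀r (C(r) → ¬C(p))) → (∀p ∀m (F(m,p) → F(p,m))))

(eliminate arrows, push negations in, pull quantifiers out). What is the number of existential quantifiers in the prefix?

2

First replace A → B with ¬A ∨ B.
  ¬(¬(∀p ∀r (¬C(r) ∨ ¬C(p))) ∨ (∀p ∀m (¬F(m,p) ∨ F(p,m))))
Drive negations inward (¬∀x A ≡ ∃x ¬A, ¬∃x A ≡ ∀x ¬A, De Morgan for ∧/∨):
  (∀p ∀r (¬C(r) ∨ ¬C(p))) ∧ (∃p ∃m (F(m,p) ∧ ¬F(p,m)))
Standardize variables apart so no two quantifiers bind the same name: p↦c.
  (∀p ∀r (¬C(r) ∨ ¬C(p))) ∧ (∃c ∃m (F(m,c) ∧ ¬F(c,m)))
Finally move all quantifiers to the prefix:
  ∀p ∀r ∃c ∃m ((¬C(r) ∨ ¬C(p)) ∧ F(m,c) ∧ ¬F(c,m))
The prefix is ∀p ∀r ∃c ∃m: 2 universal, 2 existential.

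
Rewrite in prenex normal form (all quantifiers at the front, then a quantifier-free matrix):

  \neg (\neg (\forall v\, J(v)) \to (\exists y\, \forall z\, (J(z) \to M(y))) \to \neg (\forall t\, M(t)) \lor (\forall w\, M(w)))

Rewrite implications/biconditionals: A → B as ¬A ∨ B.
  \neg (\neg \neg (\forall v\, J(v)) \lor \neg (\exists y\, \forall z\, (\neg J(z) \lor M(y))) \lor \neg (\forall t\, M(t)) \lor (\forall w\, M(w)))
Move each ¬ inward, flipping quantifiers it crosses:
  (\exists v\, \neg J(v)) \land (\exists y\, \forall z\, (\neg J(z) \lor M(y))) \land (\forall t\, M(t)) \land (\exists w\, \neg M(w))
All bound variables are already distinct, so no renaming is needed.
Extract every quantifier outward, since the variables are now distinct and don't occur free across branches:
  \exists v\, \exists y\, \forall z\, \forall t\, \exists w\, (\neg J(v) \land (\neg J(z) \lor M(y)) \land M(t) \land \neg M(w))

\exists v\, \exists y\, \forall z\, \forall t\, \exists w\, (\neg J(v) \land (\neg J(z) \lor M(y)) \land M(t) \land \neg M(w))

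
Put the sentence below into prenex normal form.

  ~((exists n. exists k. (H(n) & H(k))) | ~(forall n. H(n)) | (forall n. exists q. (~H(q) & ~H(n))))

Drive negations inward (¬∀x A ≡ ∃x ¬A, ¬∃x A ≡ ∀x ¬A, De Morgan for ∧/∨):
  (forall n. forall k. (~H(n) | ~H(k))) & (forall n. H(n)) & (exists n. forall q. (H(q) | H(n)))
Standardize variables apart so no two quantifiers bind the same name: n↦z, n↦c.
  (forall n. forall k. (~H(n) | ~H(k))) & (forall z. H(z)) & (exists c. forall q. (H(q) | H(c)))
Extract every quantifier outward, since the variables are now distinct and don't occur free across branches:
  forall n. forall k. forall z. exists c. forall q. ((~H(n) | ~H(k)) & H(z) & (H(q) | H(c)))

forall n. forall k. forall z. exists c. forall q. ((~H(n) | ~H(k)) & H(z) & (H(q) | H(c)))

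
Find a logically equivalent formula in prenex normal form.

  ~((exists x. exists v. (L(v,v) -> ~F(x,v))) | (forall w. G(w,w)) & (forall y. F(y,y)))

forall x. forall v. exists w. exists y. (L(v,v) & F(x,v) & (~G(w,w) | ~F(y,y)))

Rewrite implications/biconditionals: A → B as ¬A ∨ B.
  ~((exists x. exists v. (~L(v,v) | ~F(x,v))) | (forall w. G(w,w)) & (forall y. F(y,y)))
Move each ¬ inward, flipping quantifiers it crosses:
  (forall x. forall v. (L(v,v) & F(x,v))) & ((exists w. ~G(w,w)) | (exists y. ~F(y,y)))
Finally move all quantifiers to the prefix:
  forall x. forall v. exists w. exists y. (L(v,v) & F(x,v) & (~G(w,w) | ~F(y,y)))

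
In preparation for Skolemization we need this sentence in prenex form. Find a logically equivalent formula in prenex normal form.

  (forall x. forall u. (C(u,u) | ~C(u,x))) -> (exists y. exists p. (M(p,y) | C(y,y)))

Eliminate → and ↔ using ¬ and ∨.
  ~(forall x. forall u. (C(u,u) | ~C(u,x))) | (exists y. exists p. (M(p,y) | C(y,y)))
Push ¬ through the quantifiers and connectives to reach negation normal form:
  (exists x. exists u. (~C(u,u) & C(u,x))) | (exists y. exists p. (M(p,y) | C(y,y)))
Extract every quantifier outward, since the variables are now distinct and don't occur free across branches:
  exists x. exists u. exists y. exists p. (~C(u,u) & C(u,x) | M(p,y) | C(y,y))

exists x. exists u. exists y. exists p. (~C(u,u) & C(u,x) | M(p,y) | C(y,y))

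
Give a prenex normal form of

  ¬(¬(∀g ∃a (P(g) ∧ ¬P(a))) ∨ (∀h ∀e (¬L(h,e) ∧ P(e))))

Move each ¬ inward, flipping quantifiers it crosses:
  (∀g ∃a (P(g) ∧ ¬P(a))) ∧ (∃h ∃e (L(h,e) ∨ ¬P(e)))
Pull the quantifiers to the front (each side's bound variable is not free in the other side):
  ∀g ∃a ∃h ∃e (P(g) ∧ ¬P(a) ∧ (L(h,e) ∨ ¬P(e)))

∀g ∃a ∃h ∃e (P(g) ∧ ¬P(a) ∧ (L(h,e) ∨ ¬P(e)))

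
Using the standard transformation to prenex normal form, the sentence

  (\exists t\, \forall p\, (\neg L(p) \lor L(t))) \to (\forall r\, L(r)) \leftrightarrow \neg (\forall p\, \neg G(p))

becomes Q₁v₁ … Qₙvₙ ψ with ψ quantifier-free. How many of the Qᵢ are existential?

First replace A → B with ¬A ∨ B; A ↔ B as (¬A ∨ B) ∧ (¬B ∨ A).
  (\neg (\neg (\exists t\, \forall p\, (\neg L(p) \lor L(t))) \lor (\forall r\, L(r))) \lor \neg (\forall p\, \neg G(p))) \land (\neg \neg (\forall p\, \neg G(p)) \lor \neg (\exists t\, \forall p\, (\neg L(p) \lor L(t))) \lor (\forall r\, L(r)))
Drive negations inward (¬∀x A ≡ ∃x ¬A, ¬∃x A ≡ ∀x ¬A, De Morgan for ∧/∨):
  ((\exists t\, \forall p\, (\neg L(p) \lor L(t))) \land (\exists r\, \neg L(r)) \lor (\exists p\, G(p))) \land ((\forall p\, \neg G(p)) \lor (\forall t\, \exists p\, (L(p) \land \neg L(t))) \lor (\forall r\, L(r)))
Standardize variables apart so no two quantifiers bind the same name: p↦q, p↦v, t↦s, p↦y, r↦w.
  ((\exists t\, \forall p\, (\neg L(p) \lor L(t))) \land (\exists r\, \neg L(r)) \lor (\exists q\, G(q))) \land ((\forall v\, \neg G(v)) \lor (\forall s\, \exists y\, (L(y) \land \neg L(s))) \lor (\forall w\, L(w)))
Finally move all quantifiers to the prefix:
  \exists t\, \forall p\, \exists r\, \exists q\, \forall v\, \forall s\, \exists y\, \forall w\, (((\neg L(p) \lor L(t)) \land \neg L(r) \lor G(q)) \land (\neg G(v) \lor L(y) \land \neg L(s) \lor L(w)))
The prefix is \exists t \forall p \exists r \exists q \forall v \forall s \exists y \forall w: 4 universal, 4 existential.

4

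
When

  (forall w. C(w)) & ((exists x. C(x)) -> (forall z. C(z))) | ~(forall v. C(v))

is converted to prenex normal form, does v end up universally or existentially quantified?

existential

First replace A → B with ¬A ∨ B.
  (forall w. C(w)) & (~(exists x. C(x)) | (forall z. C(z))) | ~(forall v. C(v))
Drive negations inward (¬∀x A ≡ ∃x ¬A, ¬∃x A ≡ ∀x ¬A, De Morgan for ∧/∨):
  (forall w. C(w)) & ((forall x. ~C(x)) | (forall z. C(z))) | (exists v. ~C(v))
All bound variables are already distinct, so no renaming is needed.
Finally move all quantifiers to the prefix:
  forall w. forall x. forall z. exists v. (C(w) & (~C(x) | C(z)) | ~C(v))
The quantifier forall v sits under an odd number of negations (counting the antecedent side of each →), so it flips to exists v.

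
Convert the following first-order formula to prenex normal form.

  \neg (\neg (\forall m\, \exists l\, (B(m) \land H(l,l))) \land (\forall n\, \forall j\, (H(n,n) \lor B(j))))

\forall m\, \exists l\, \exists n\, \exists j\, (B(m) \land H(l,l) \lor \neg H(n,n) \land \neg B(j))

Push ¬ through the quantifiers and connectives to reach negation normal form:
  (\forall m\, \exists l\, (B(m) \land H(l,l))) \lor (\exists n\, \exists j\, (\neg H(n,n) \land \neg B(j)))
Finally move all quantifiers to the prefix:
  \forall m\, \exists l\, \exists n\, \exists j\, (B(m) \land H(l,l) \lor \neg H(n,n) \land \neg B(j))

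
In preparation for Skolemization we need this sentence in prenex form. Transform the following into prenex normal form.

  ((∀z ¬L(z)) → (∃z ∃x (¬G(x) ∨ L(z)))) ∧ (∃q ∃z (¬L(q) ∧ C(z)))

Rewrite implications/biconditionals: A → B as ¬A ∨ B.
  (¬(∀z ¬L(z)) ∨ (∃z ∃x (¬G(x) ∨ L(z)))) ∧ (∃q ∃z (¬L(q) ∧ C(z)))
Push ¬ through the quantifiers and connectives to reach negation normal form:
  ((∃z L(z)) ∨ (∃z ∃x (¬G(x) ∨ L(z)))) ∧ (∃q ∃z (¬L(q) ∧ C(z)))
Standardize variables apart so no two quantifiers bind the same name: z↦s, z↦x1.
  ((∃z L(z)) ∨ (∃s ∃x (¬G(x) ∨ L(s)))) ∧ (∃q ∃x1 (¬L(q) ∧ C(x1)))
Finally move all quantifiers to the prefix:
  ∃z ∃s ∃x ∃q ∃x1 ((L(z) ∨ ¬G(x) ∨ L(s)) ∧ ¬L(q) ∧ C(x1))

∃z ∃s ∃x ∃q ∃x1 ((L(z) ∨ ¬G(x) ∨ L(s)) ∧ ¬L(q) ∧ C(x1))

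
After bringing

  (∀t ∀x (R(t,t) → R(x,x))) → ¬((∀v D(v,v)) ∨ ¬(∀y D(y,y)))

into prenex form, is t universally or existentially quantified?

existential

Rewrite implications/biconditionals: A → B as ¬A ∨ B.
  ¬(∀t ∀x (¬R(t,t) ∨ R(x,x))) ∨ ¬((∀v D(v,v)) ∨ ¬(∀y D(y,y)))
Drive negations inward (¬∀x A ≡ ∃x ¬A, ¬∃x A ≡ ∀x ¬A, De Morgan for ∧/∨):
  (∃t ∃x (R(t,t) ∧ ¬R(x,x))) ∨ (∃v ¬D(v,v)) ∧ (∀y D(y,y))
Finally move all quantifiers to the prefix:
  ∃t ∃x ∃v ∀y (R(t,t) ∧ ¬R(x,x) ∨ ¬D(v,v) ∧ D(y,y))
The quantifier ∀t sits under an odd number of negations (counting the antecedent side of each →), so it flips to ∃t.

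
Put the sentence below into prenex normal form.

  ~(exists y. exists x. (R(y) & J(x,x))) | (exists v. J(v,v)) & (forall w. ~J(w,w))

forall y. forall x. exists v. forall w. (~R(y) | ~J(x,x) | J(v,v) & ~J(w,w))

Drive negations inward (¬∀x A ≡ ∃x ¬A, ¬∃x A ≡ ∀x ¬A, De Morgan for ∧/∨):
  (forall y. forall x. (~R(y) | ~J(x,x))) | (exists v. J(v,v)) & (forall w. ~J(w,w))
All bound variables are already distinct, so no renaming is needed.
Pull the quantifiers to the front (each side's bound variable is not free in the other side):
  forall y. forall x. exists v. forall w. (~R(y) | ~J(x,x) | J(v,v) & ~J(w,w))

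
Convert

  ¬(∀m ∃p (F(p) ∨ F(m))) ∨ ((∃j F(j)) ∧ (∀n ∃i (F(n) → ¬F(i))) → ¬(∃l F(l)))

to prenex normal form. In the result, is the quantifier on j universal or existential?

Rewrite implications/biconditionals: A → B as ¬A ∨ B.
  ¬(∀m ∃p (F(p) ∨ F(m))) ∨ ¬((∃j F(j)) ∧ (∀n ∃i (¬F(n) ∨ ¬F(i)))) ∨ ¬(∃l F(l))
Move each ¬ inward, flipping quantifiers it crosses:
  (∃m ∀p (¬F(p) ∧ ¬F(m))) ∨ (∀j ¬F(j)) ∨ (∃n ∀i (F(n) ∧ F(i))) ∨ (∀l ¬F(l))
All bound variables are already distinct, so no renaming is needed.
Pull the quantifiers to the front (each side's bound variable is not free in the other side):
  ∃m ∀p ∀j ∃n ∀i ∀l (¬F(p) ∧ ¬F(m) ∨ ¬F(j) ∨ F(n) ∧ F(i) ∨ ¬F(l))
The quantifier ∃j sits under an odd number of negations (counting the antecedent side of each →), so it flips to ∀j.

universal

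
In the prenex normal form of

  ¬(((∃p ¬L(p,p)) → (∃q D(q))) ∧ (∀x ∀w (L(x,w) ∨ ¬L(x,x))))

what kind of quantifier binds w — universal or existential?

Rewrite implications/biconditionals: A → B as ¬A ∨ B.
  ¬((¬(∃p ¬L(p,p)) ∨ (∃q D(q))) ∧ (∀x ∀w (L(x,w) ∨ ¬L(x,x))))
Push ¬ through the quantifiers and connectives to reach negation normal form:
  (∃p ¬L(p,p)) ∧ (∀q ¬D(q)) ∨ (∃x ∃w (¬L(x,w) ∧ L(x,x)))
All bound variables are already distinct, so no renaming is needed.
Finally move all quantifiers to the prefix:
  ∃p ∀q ∃x ∃w (¬L(p,p) ∧ ¬D(q) ∨ ¬L(x,w) ∧ L(x,x))
The quantifier ∀w sits under an odd number of negations (counting the antecedent side of each →), so it flips to ∃w.

existential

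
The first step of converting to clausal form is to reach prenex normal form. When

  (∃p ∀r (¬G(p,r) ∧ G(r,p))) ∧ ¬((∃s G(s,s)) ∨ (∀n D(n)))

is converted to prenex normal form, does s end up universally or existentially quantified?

universal

Push ¬ through the quantifiers and connectives to reach negation normal form:
  (∃p ∀r (¬G(p,r) ∧ G(r,p))) ∧ (∀s ¬G(s,s)) ∧ (∃n ¬D(n))
Extract every quantifier outward, since the variables are now distinct and don't occur free across branches:
  ∃p ∀r ∀s ∃n (¬G(p,r) ∧ G(r,p) ∧ ¬G(s,s) ∧ ¬D(n))
The quantifier ∃s sits under an odd number of negations, so it flips to ∀s.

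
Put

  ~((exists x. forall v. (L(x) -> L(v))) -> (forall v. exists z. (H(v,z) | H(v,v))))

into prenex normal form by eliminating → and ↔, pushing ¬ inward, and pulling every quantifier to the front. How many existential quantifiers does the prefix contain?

Rewrite implications/biconditionals: A → B as ¬A ∨ B.
  ~(~(exists x. forall v. (~L(x) | L(v))) | (forall v. exists z. (H(v,z) | H(v,v))))
Move each ¬ inward, flipping quantifiers it crosses:
  (exists x. forall v. (~L(x) | L(v))) & (exists v. forall z. (~H(v,z) & ~H(v,v)))
Rename bound variables to avoid capture: v↦y.
  (exists x. forall v. (~L(x) | L(v))) & (exists y. forall z. (~H(y,z) & ~H(y,y)))
Finally move all quantifiers to the prefix:
  exists x. forall v. exists y. forall z. ((~L(x) | L(v)) & ~H(y,z) & ~H(y,y))
The prefix is exists x forall v exists y forall z: 2 universal, 2 existential.

2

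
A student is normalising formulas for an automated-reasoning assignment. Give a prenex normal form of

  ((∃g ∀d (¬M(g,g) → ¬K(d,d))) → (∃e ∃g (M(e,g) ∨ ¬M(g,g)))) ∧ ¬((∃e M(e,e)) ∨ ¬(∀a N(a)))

First replace A → B with ¬A ∨ B.
  (¬(∃g ∀d (¬¬M(g,g) ∨ ¬K(d,d))) ∨ (∃e ∃g (M(e,g) ∨ ¬M(g,g)))) ∧ ¬((∃e M(e,e)) ∨ ¬(∀a N(a)))
Push ¬ through the quantifiers and connectives to reach negation normal form:
  ((∀g ∃d (¬M(g,g) ∧ K(d,d))) ∨ (∃e ∃g (M(e,g) ∨ ¬M(g,g)))) ∧ (∀e ¬M(e,e)) ∧ (∀a N(a))
Give each quantifier a distinct variable: g↦z, e↦t.
  ((∀g ∃d (¬M(g,g) ∧ K(d,d))) ∨ (∃e ∃z (M(e,z) ∨ ¬M(z,z)))) ∧ (∀t ¬M(t,t)) ∧ (∀a N(a))
Finally move all quantifiers to the prefix:
  ∀g ∃d ∃e ∃z ∀t ∀a ((¬M(g,g) ∧ K(d,d) ∨ M(e,z) ∨ ¬M(z,z)) ∧ ¬M(t,t) ∧ N(a))

∀g ∃d ∃e ∃z ∀t ∀a ((¬M(g,g) ∧ K(d,d) ∨ M(e,z) ∨ ¬M(z,z)) ∧ ¬M(t,t) ∧ N(a))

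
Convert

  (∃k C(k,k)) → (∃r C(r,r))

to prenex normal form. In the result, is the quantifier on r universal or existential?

Eliminate → and ↔ using ¬ and ∨.
  ¬(∃k C(k,k)) ∨ (∃r C(r,r))
Drive negations inward (¬∀x A ≡ ∃x ¬A, ¬∃x A ≡ ∀x ¬A, De Morgan for ∧/∨):
  (∀k ¬C(k,k)) ∨ (∃r C(r,r))
Pull the quantifiers to the front (each side's bound variable is not free in the other side):
  ∀k ∃r (¬C(k,k) ∨ C(r,r))
The quantifier ∃r sits under an even number of negations (counting the antecedent side of each →), so it remains existential.

existential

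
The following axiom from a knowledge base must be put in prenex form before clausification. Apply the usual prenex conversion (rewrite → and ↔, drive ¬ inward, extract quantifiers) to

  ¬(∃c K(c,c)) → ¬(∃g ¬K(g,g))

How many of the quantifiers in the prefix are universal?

Eliminate → and ↔ using ¬ and ∨.
  ¬¬(∃c K(c,c)) ∨ ¬(∃g ¬K(g,g))
Push ¬ through the quantifiers and connectives to reach negation normal form:
  (∃c K(c,c)) ∨ (∀g K(g,g))
Finally move all quantifiers to the prefix:
  ∃c ∀g (K(c,c) ∨ K(g,g))
The prefix is ∃c ∀g: 1 universal, 1 existential.

1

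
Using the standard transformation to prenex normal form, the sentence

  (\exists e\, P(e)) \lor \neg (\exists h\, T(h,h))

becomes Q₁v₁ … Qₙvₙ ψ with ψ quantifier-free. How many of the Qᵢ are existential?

1

Drive negations inward (¬∀x A ≡ ∃x ¬A, ¬∃x A ≡ ∀x ¬A, De Morgan for ∧/∨):
  (\exists e\, P(e)) \lor (\forall h\, \neg T(h,h))
All bound variables are already distinct, so no renaming is needed.
Extract every quantifier outward, since the variables are now distinct and don't occur free across branches:
  \exists e\, \forall h\, (P(e) \lor \neg T(h,h))
The prefix is \exists e \forall h: 1 universal, 1 existential.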